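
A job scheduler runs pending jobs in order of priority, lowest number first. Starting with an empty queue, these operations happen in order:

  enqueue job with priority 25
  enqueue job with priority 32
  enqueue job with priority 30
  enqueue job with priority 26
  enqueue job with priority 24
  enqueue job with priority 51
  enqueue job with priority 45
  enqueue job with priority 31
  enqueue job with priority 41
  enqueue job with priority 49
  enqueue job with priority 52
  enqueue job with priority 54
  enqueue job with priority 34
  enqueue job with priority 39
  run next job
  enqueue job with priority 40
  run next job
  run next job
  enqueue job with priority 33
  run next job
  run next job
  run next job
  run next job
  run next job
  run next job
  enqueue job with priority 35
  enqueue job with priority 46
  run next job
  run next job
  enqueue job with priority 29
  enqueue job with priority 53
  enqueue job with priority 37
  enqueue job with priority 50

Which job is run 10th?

35

insert 25 → {25}
insert 32 → {25, 32}
insert 30 → {25, 30, 32}
insert 26 → {25, 26, 30, 32}
insert 24 → {24, 25, 26, 30, 32}
insert 51 → {24, 25, 26, 30, 32, 51}
insert 45 → {24, 25, 26, 30, 32, 45, 51}
insert 31 → {24, 25, 26, 30, 31, 32, 45, 51}
insert 41 → {24, 25, 26, 30, 31, 32, 41, 45, 51}
insert 49 → {24, 25, 26, 30, 31, 32, 41, 45, 49, 51}
insert 52 → {24, 25, 26, 30, 31, 32, 41, 45, 49, 51, 52}
insert 54 → {24, 25, 26, 30, 31, 32, 41, 45, 49, 51, 52, 54}
insert 34 → {24, 25, 26, 30, 31, 32, 34, 41, 45, 49, 51, 52, 54}
insert 39 → {24, 25, 26, 30, 31, 32, 34, 39, 41, 45, 49, 51, 52, 54}
run next job → 24; now {25, 26, 30, 31, 32, 34, 39, 41, 45, 49, 51, 52, 54}
insert 40 → {25, 26, 30, 31, 32, 34, 39, 40, 41, 45, 49, 51, 52, 54}
run next job → 25; now {26, 30, 31, 32, 34, 39, 40, 41, 45, 49, 51, 52, 54}
run next job → 26; now {30, 31, 32, 34, 39, 40, 41, 45, 49, 51, 52, 54}
insert 33 → {30, 31, 32, 33, 34, 39, 40, 41, 45, 49, 51, 52, 54}
run next job → 30; now {31, 32, 33, 34, 39, 40, 41, 45, 49, 51, 52, 54}
run next job → 31; now {32, 33, 34, 39, 40, 41, 45, 49, 51, 52, 54}
run next job → 32; now {33, 34, 39, 40, 41, 45, 49, 51, 52, 54}
run next job → 33; now {34, 39, 40, 41, 45, 49, 51, 52, 54}
run next job → 34; now {39, 40, 41, 45, 49, 51, 52, 54}
run next job → 39; now {40, 41, 45, 49, 51, 52, 54}
insert 35 → {35, 40, 41, 45, 49, 51, 52, 54}
insert 46 → {35, 40, 41, 45, 46, 49, 51, 52, 54}
run next job → 35; now {40, 41, 45, 46, 49, 51, 52, 54}
run next job → 40; now {41, 45, 46, 49, 51, 52, 54}
insert 29 → {29, 41, 45, 46, 49, 51, 52, 54}
insert 53 → {29, 41, 45, 46, 49, 51, 52, 53, 54}
insert 37 → {29, 37, 41, 45, 46, 49, 51, 52, 53, 54}
insert 50 → {29, 37, 41, 45, 46, 49, 50, 51, 52, 53, 54}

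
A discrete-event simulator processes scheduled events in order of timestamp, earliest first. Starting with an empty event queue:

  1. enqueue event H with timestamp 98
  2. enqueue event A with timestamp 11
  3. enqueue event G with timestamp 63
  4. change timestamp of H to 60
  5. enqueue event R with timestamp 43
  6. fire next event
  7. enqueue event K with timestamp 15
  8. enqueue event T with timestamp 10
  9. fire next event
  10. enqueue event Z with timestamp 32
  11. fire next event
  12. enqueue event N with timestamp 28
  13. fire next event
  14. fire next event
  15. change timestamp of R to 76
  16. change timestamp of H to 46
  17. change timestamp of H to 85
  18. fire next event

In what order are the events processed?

[A, T, K, N, Z, G]

add H (timestamp 98) → {H:98}
add A (timestamp 11) → {A:11, H:98}
add G (timestamp 63) → {A:11, G:63, H:98}
update H to timestamp 60 → {A:11, H:60, G:63}
add R (timestamp 43) → {A:11, R:43, H:60, G:63}
fire next event → A; now {R:43, H:60, G:63}
add K (timestamp 15) → {K:15, R:43, H:60, G:63}
add T (timestamp 10) → {T:10, K:15, R:43, H:60, G:63}
fire next event → T; now {K:15, R:43, H:60, G:63}
add Z (timestamp 32) → {K:15, Z:32, R:43, H:60, G:63}
fire next event → K; now {Z:32, R:43, H:60, G:63}
add N (timestamp 28) → {N:28, Z:32, R:43, H:60, G:63}
fire next event → N; now {Z:32, R:43, H:60, G:63}
fire next event → Z; now {R:43, H:60, G:63}
update R to timestamp 76 → {H:60, G:63, R:76}
update H to timestamp 46 → {H:46, G:63, R:76}
update H to timestamp 85 → {G:63, R:76, H:85}
fire next event → G; now {R:76, H:85}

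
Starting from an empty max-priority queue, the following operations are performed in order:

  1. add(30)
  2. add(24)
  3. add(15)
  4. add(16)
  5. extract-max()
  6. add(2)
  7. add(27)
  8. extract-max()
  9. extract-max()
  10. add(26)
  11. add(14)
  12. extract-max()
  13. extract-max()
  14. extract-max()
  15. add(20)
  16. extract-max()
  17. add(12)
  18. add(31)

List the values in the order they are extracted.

insert 30 → {30}
insert 24 → {30, 24}
insert 15 → {30, 24, 15}
insert 16 → {30, 24, 16, 15}
extract-max → 30; now {24, 16, 15}
insert 2 → {24, 16, 15, 2}
insert 27 → {27, 24, 16, 15, 2}
extract-max → 27; now {24, 16, 15, 2}
extract-max → 24; now {16, 15, 2}
insert 26 → {26, 16, 15, 2}
insert 14 → {26, 16, 15, 14, 2}
extract-max → 26; now {16, 15, 14, 2}
extract-max → 16; now {15, 14, 2}
extract-max → 15; now {14, 2}
insert 20 → {20, 14, 2}
extract-max → 20; now {14, 2}
insert 12 → {14, 12, 2}
insert 31 → {31, 14, 12, 2}

[30, 27, 24, 26, 16, 15, 20]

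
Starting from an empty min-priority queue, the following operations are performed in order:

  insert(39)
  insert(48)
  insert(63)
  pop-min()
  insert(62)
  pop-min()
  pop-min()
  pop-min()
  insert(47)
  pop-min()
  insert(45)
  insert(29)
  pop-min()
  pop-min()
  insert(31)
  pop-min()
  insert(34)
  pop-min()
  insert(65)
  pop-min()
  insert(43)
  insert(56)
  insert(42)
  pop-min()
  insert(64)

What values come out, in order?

insert 39 → {39}
insert 48 → {39, 48}
insert 63 → {39, 48, 63}
pop-min → 39; now {48, 63}
insert 62 → {48, 62, 63}
pop-min → 48; now {62, 63}
pop-min → 62; now {63}
pop-min → 63; now {}
insert 47 → {47}
pop-min → 47; now {}
insert 45 → {45}
insert 29 → {29, 45}
pop-min → 29; now {45}
pop-min → 45; now {}
insert 31 → {31}
pop-min → 31; now {}
insert 34 → {34}
pop-min → 34; now {}
insert 65 → {65}
pop-min → 65; now {}
insert 43 → {43}
insert 56 → {43, 56}
insert 42 → {42, 43, 56}
pop-min → 42; now {43, 56}
insert 64 → {43, 56, 64}

39, 48, 62, 63, 47, 29, 45, 31, 34, 65, 42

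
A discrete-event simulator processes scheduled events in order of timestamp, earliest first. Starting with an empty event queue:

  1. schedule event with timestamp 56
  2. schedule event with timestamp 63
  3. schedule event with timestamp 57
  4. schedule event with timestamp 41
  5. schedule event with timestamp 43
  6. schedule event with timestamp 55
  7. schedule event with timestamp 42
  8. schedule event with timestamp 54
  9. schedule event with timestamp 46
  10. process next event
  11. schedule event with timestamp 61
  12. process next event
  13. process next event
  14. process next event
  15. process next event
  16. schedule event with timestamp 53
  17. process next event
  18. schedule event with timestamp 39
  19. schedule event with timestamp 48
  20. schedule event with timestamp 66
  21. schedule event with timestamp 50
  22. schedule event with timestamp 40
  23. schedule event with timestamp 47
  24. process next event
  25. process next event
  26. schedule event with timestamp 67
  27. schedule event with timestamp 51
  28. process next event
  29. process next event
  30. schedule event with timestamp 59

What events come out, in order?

insert 56 → {56}
insert 63 → {56, 63}
insert 57 → {56, 57, 63}
insert 41 → {41, 56, 57, 63}
insert 43 → {41, 43, 56, 57, 63}
insert 55 → {41, 43, 55, 56, 57, 63}
insert 42 → {41, 42, 43, 55, 56, 57, 63}
insert 54 → {41, 42, 43, 54, 55, 56, 57, 63}
insert 46 → {41, 42, 43, 46, 54, 55, 56, 57, 63}
process next event → 41; now {42, 43, 46, 54, 55, 56, 57, 63}
insert 61 → {42, 43, 46, 54, 55, 56, 57, 61, 63}
process next event → 42; now {43, 46, 54, 55, 56, 57, 61, 63}
process next event → 43; now {46, 54, 55, 56, 57, 61, 63}
process next event → 46; now {54, 55, 56, 57, 61, 63}
process next event → 54; now {55, 56, 57, 61, 63}
insert 53 → {53, 55, 56, 57, 61, 63}
process next event → 53; now {55, 56, 57, 61, 63}
insert 39 → {39, 55, 56, 57, 61, 63}
insert 48 → {39, 48, 55, 56, 57, 61, 63}
insert 66 → {39, 48, 55, 56, 57, 61, 63, 66}
insert 50 → {39, 48, 50, 55, 56, 57, 61, 63, 66}
insert 40 → {39, 40, 48, 50, 55, 56, 57, 61, 63, 66}
insert 47 → {39, 40, 47, 48, 50, 55, 56, 57, 61, 63, 66}
process next event → 39; now {40, 47, 48, 50, 55, 56, 57, 61, 63, 66}
process next event → 40; now {47, 48, 50, 55, 56, 57, 61, 63, 66}
insert 67 → {47, 48, 50, 55, 56, 57, 61, 63, 66, 67}
insert 51 → {47, 48, 50, 51, 55, 56, 57, 61, 63, 66, 67}
process next event → 47; now {48, 50, 51, 55, 56, 57, 61, 63, 66, 67}
process next event → 48; now {50, 51, 55, 56, 57, 61, 63, 66, 67}
insert 59 → {50, 51, 55, 56, 57, 59, 61, 63, 66, 67}

41 → 42 → 43 → 46 → 54 → 53 → 39 → 40 → 47 → 48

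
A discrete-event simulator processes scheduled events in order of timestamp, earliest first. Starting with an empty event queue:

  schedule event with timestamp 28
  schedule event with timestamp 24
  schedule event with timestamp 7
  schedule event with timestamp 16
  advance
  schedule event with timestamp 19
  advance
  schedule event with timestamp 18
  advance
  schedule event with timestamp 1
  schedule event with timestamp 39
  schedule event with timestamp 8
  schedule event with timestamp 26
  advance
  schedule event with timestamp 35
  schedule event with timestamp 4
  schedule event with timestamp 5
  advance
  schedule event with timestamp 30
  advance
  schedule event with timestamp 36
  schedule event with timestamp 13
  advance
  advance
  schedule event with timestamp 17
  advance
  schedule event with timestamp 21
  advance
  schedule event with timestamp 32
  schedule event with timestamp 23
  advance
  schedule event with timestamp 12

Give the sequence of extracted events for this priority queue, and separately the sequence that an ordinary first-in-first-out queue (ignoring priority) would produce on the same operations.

insert 28 → {28}
insert 24 → {24, 28}
insert 7 → {7, 24, 28}
insert 16 → {7, 16, 24, 28}
advance → 7; now {16, 24, 28}
insert 19 → {16, 19, 24, 28}
advance → 16; now {19, 24, 28}
insert 18 → {18, 19, 24, 28}
advance → 18; now {19, 24, 28}
insert 1 → {1, 19, 24, 28}
insert 39 → {1, 19, 24, 28, 39}
insert 8 → {1, 8, 19, 24, 28, 39}
insert 26 → {1, 8, 19, 24, 26, 28, 39}
advance → 1; now {8, 19, 24, 26, 28, 39}
insert 35 → {8, 19, 24, 26, 28, 35, 39}
insert 4 → {4, 8, 19, 24, 26, 28, 35, 39}
insert 5 → {4, 5, 8, 19, 24, 26, 28, 35, 39}
advance → 4; now {5, 8, 19, 24, 26, 28, 35, 39}
insert 30 → {5, 8, 19, 24, 26, 28, 30, 35, 39}
advance → 5; now {8, 19, 24, 26, 28, 30, 35, 39}
insert 36 → {8, 19, 24, 26, 28, 30, 35, 36, 39}
insert 13 → {8, 13, 19, 24, 26, 28, 30, 35, 36, 39}
advance → 8; now {13, 19, 24, 26, 28, 30, 35, 36, 39}
advance → 13; now {19, 24, 26, 28, 30, 35, 36, 39}
insert 17 → {17, 19, 24, 26, 28, 30, 35, 36, 39}
advance → 17; now {19, 24, 26, 28, 30, 35, 36, 39}
insert 21 → {19, 21, 24, 26, 28, 30, 35, 36, 39}
advance → 19; now {21, 24, 26, 28, 30, 35, 36, 39}
insert 32 → {21, 24, 26, 28, 30, 32, 35, 36, 39}
insert 23 → {21, 23, 24, 26, 28, 30, 32, 35, 36, 39}
advance → 21; now {23, 24, 26, 28, 30, 32, 35, 36, 39}
insert 12 → {12, 23, 24, 26, 28, 30, 32, 35, 36, 39}

priority queue: [7, 16, 18, 1, 4, 5, 8, 13, 17, 19, 21]; FIFO queue: 28, 24, 7, 16, 19, 18, 1, 39, 8, 26, 35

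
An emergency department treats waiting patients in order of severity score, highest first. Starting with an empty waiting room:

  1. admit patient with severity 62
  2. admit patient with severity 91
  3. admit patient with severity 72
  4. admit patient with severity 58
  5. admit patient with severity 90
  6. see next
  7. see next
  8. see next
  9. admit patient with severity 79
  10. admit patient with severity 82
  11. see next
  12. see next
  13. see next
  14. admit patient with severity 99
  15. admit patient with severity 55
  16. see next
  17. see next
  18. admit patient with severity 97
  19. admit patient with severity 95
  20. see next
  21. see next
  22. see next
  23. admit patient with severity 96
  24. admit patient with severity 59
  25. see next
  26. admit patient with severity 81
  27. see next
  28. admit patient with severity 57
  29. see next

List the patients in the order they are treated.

insert 62 → {62}
insert 91 → {91, 62}
insert 72 → {91, 72, 62}
insert 58 → {91, 72, 62, 58}
insert 90 → {91, 90, 72, 62, 58}
see next → 91; now {90, 72, 62, 58}
see next → 90; now {72, 62, 58}
see next → 72; now {62, 58}
insert 79 → {79, 62, 58}
insert 82 → {82, 79, 62, 58}
see next → 82; now {79, 62, 58}
see next → 79; now {62, 58}
see next → 62; now {58}
insert 99 → {99, 58}
insert 55 → {99, 58, 55}
see next → 99; now {58, 55}
see next → 58; now {55}
insert 97 → {97, 55}
insert 95 → {97, 95, 55}
see next → 97; now {95, 55}
see next → 95; now {55}
see next → 55; now {}
insert 96 → {96}
insert 59 → {96, 59}
see next → 96; now {59}
insert 81 → {81, 59}
see next → 81; now {59}
insert 57 → {59, 57}
see next → 59; now {57}

91 → 90 → 72 → 82 → 79 → 62 → 99 → 58 → 97 → 95 → 55 → 96 → 81 → 59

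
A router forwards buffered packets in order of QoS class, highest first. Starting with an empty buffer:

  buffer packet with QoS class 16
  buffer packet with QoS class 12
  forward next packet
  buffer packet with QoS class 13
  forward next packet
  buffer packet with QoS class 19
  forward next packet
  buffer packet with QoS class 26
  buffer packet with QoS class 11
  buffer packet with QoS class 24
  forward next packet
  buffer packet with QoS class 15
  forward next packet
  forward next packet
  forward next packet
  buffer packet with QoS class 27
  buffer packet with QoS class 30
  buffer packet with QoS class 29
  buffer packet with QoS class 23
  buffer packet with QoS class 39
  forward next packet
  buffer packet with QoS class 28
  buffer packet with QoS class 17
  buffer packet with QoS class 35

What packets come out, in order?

[16, 13, 19, 26, 24, 15, 12, 39]

insert 16 → {16}
insert 12 → {16, 12}
forward next packet → 16; now {12}
insert 13 → {13, 12}
forward next packet → 13; now {12}
insert 19 → {19, 12}
forward next packet → 19; now {12}
insert 26 → {26, 12}
insert 11 → {26, 12, 11}
insert 24 → {26, 24, 12, 11}
forward next packet → 26; now {24, 12, 11}
insert 15 → {24, 15, 12, 11}
forward next packet → 24; now {15, 12, 11}
forward next packet → 15; now {12, 11}
forward next packet → 12; now {11}
insert 27 → {27, 11}
insert 30 → {30, 27, 11}
insert 29 → {30, 29, 27, 11}
insert 23 → {30, 29, 27, 23, 11}
insert 39 → {39, 30, 29, 27, 23, 11}
forward next packet → 39; now {30, 29, 27, 23, 11}
insert 28 → {30, 29, 28, 27, 23, 11}
insert 17 → {30, 29, 28, 27, 23, 17, 11}
insert 35 → {35, 30, 29, 28, 27, 23, 17, 11}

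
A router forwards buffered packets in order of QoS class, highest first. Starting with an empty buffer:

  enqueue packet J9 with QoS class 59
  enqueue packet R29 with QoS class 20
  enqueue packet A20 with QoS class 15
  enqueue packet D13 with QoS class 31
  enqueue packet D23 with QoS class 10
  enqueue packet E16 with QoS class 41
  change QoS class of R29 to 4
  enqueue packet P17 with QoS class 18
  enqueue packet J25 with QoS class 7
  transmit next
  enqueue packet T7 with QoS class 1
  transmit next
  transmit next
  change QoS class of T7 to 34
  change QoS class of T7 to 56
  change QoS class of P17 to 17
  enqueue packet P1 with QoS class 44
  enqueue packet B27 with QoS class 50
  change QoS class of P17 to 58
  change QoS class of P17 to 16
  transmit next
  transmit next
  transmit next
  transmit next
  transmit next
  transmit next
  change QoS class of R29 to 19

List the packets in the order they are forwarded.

[J9, E16, D13, T7, B27, P1, P17, A20, D23]

add J9 (QoS class 59) → {J9:59}
add R29 (QoS class 20) → {J9:59, R29:20}
add A20 (QoS class 15) → {J9:59, R29:20, A20:15}
add D13 (QoS class 31) → {J9:59, D13:31, R29:20, A20:15}
add D23 (QoS class 10) → {J9:59, D13:31, R29:20, A20:15, D23:10}
add E16 (QoS class 41) → {J9:59, E16:41, D13:31, R29:20, A20:15, D23:10}
update R29 to QoS class 4 → {J9:59, E16:41, D13:31, A20:15, D23:10, R29:4}
add P17 (QoS class 18) → {J9:59, E16:41, D13:31, P17:18, A20:15, D23:10, R29:4}
add J25 (QoS class 7) → {J9:59, E16:41, D13:31, P17:18, A20:15, D23:10, J25:7, R29:4}
transmit next → J9; now {E16:41, D13:31, P17:18, A20:15, D23:10, J25:7, R29:4}
add T7 (QoS class 1) → {E16:41, D13:31, P17:18, A20:15, D23:10, J25:7, R29:4, T7:1}
transmit next → E16; now {D13:31, P17:18, A20:15, D23:10, J25:7, R29:4, T7:1}
transmit next → D13; now {P17:18, A20:15, D23:10, J25:7, R29:4, T7:1}
update T7 to QoS class 34 → {T7:34, P17:18, A20:15, D23:10, J25:7, R29:4}
update T7 to QoS class 56 → {T7:56, P17:18, A20:15, D23:10, J25:7, R29:4}
update P17 to QoS class 17 → {T7:56, P17:17, A20:15, D23:10, J25:7, R29:4}
add P1 (QoS class 44) → {T7:56, P1:44, P17:17, A20:15, D23:10, J25:7, R29:4}
add B27 (QoS class 50) → {T7:56, B27:50, P1:44, P17:17, A20:15, D23:10, J25:7, R29:4}
update P17 to QoS class 58 → {P17:58, T7:56, B27:50, P1:44, A20:15, D23:10, J25:7, R29:4}
update P17 to QoS class 16 → {T7:56, B27:50, P1:44, P17:16, A20:15, D23:10, J25:7, R29:4}
transmit next → T7; now {B27:50, P1:44, P17:16, A20:15, D23:10, J25:7, R29:4}
transmit next → B27; now {P1:44, P17:16, A20:15, D23:10, J25:7, R29:4}
transmit next → P1; now {P17:16, A20:15, D23:10, J25:7, R29:4}
transmit next → P17; now {A20:15, D23:10, J25:7, R29:4}
transmit next → A20; now {D23:10, J25:7, R29:4}
transmit next → D23; now {J25:7, R29:4}
update R29 to QoS class 19 → {R29:19, J25:7}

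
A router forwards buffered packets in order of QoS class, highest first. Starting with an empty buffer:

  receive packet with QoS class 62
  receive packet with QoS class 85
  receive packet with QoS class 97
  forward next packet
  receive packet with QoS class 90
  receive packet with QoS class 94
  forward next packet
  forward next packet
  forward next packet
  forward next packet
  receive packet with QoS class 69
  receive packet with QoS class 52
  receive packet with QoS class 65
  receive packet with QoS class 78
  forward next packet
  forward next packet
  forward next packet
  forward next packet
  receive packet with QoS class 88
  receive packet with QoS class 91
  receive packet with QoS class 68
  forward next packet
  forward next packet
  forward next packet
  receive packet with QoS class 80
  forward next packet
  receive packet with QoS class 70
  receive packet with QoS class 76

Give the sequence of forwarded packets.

insert 62 → {62}
insert 85 → {85, 62}
insert 97 → {97, 85, 62}
forward next packet → 97; now {85, 62}
insert 90 → {90, 85, 62}
insert 94 → {94, 90, 85, 62}
forward next packet → 94; now {90, 85, 62}
forward next packet → 90; now {85, 62}
forward next packet → 85; now {62}
forward next packet → 62; now {}
insert 69 → {69}
insert 52 → {69, 52}
insert 65 → {69, 65, 52}
insert 78 → {78, 69, 65, 52}
forward next packet → 78; now {69, 65, 52}
forward next packet → 69; now {65, 52}
forward next packet → 65; now {52}
forward next packet → 52; now {}
insert 88 → {88}
insert 91 → {91, 88}
insert 68 → {91, 88, 68}
forward next packet → 91; now {88, 68}
forward next packet → 88; now {68}
forward next packet → 68; now {}
insert 80 → {80}
forward next packet → 80; now {}
insert 70 → {70}
insert 76 → {76, 70}

[97, 94, 90, 85, 62, 78, 69, 65, 52, 91, 88, 68, 80]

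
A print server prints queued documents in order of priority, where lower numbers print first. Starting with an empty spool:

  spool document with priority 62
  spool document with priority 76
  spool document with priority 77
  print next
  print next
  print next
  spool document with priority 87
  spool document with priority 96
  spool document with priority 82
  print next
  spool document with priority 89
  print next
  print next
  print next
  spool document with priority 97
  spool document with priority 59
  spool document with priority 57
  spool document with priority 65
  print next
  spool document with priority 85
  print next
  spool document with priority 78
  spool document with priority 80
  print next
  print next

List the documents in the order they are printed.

62, 76, 77, 82, 87, 89, 96, 57, 59, 65, 78

insert 62 → {62}
insert 76 → {62, 76}
insert 77 → {62, 76, 77}
print next → 62; now {76, 77}
print next → 76; now {77}
print next → 77; now {}
insert 87 → {87}
insert 96 → {87, 96}
insert 82 → {82, 87, 96}
print next → 82; now {87, 96}
insert 89 → {87, 89, 96}
print next → 87; now {89, 96}
print next → 89; now {96}
print next → 96; now {}
insert 97 → {97}
insert 59 → {59, 97}
insert 57 → {57, 59, 97}
insert 65 → {57, 59, 65, 97}
print next → 57; now {59, 65, 97}
insert 85 → {59, 65, 85, 97}
print next → 59; now {65, 85, 97}
insert 78 → {65, 78, 85, 97}
insert 80 → {65, 78, 80, 85, 97}
print next → 65; now {78, 80, 85, 97}
print next → 78; now {80, 85, 97}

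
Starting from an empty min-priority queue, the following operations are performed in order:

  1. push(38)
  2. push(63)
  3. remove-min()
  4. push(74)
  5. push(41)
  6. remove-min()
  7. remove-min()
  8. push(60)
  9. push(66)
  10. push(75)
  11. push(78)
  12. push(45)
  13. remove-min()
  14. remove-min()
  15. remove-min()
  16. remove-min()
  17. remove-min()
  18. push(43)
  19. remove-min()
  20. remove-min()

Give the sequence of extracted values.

insert 38 → {38}
insert 63 → {38, 63}
remove-min → 38; now {63}
insert 74 → {63, 74}
insert 41 → {41, 63, 74}
remove-min → 41; now {63, 74}
remove-min → 63; now {74}
insert 60 → {60, 74}
insert 66 → {60, 66, 74}
insert 75 → {60, 66, 74, 75}
insert 78 → {60, 66, 74, 75, 78}
insert 45 → {45, 60, 66, 74, 75, 78}
remove-min → 45; now {60, 66, 74, 75, 78}
remove-min → 60; now {66, 74, 75, 78}
remove-min → 66; now {74, 75, 78}
remove-min → 74; now {75, 78}
remove-min → 75; now {78}
insert 43 → {43, 78}
remove-min → 43; now {78}
remove-min → 78; now {}

[38, 41, 63, 45, 60, 66, 74, 75, 43, 78]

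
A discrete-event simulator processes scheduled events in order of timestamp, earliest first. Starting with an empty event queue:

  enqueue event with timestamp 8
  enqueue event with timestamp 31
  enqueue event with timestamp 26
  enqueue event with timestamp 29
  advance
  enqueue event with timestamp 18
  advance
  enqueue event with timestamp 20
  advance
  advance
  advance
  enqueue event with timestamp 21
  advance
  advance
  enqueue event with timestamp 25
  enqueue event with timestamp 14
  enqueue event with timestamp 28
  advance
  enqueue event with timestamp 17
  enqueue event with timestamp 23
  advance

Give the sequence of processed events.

insert 8 → {8}
insert 31 → {8, 31}
insert 26 → {8, 26, 31}
insert 29 → {8, 26, 29, 31}
advance → 8; now {26, 29, 31}
insert 18 → {18, 26, 29, 31}
advance → 18; now {26, 29, 31}
insert 20 → {20, 26, 29, 31}
advance → 20; now {26, 29, 31}
advance → 26; now {29, 31}
advance → 29; now {31}
insert 21 → {21, 31}
advance → 21; now {31}
advance → 31; now {}
insert 25 → {25}
insert 14 → {14, 25}
insert 28 → {14, 25, 28}
advance → 14; now {25, 28}
insert 17 → {17, 25, 28}
insert 23 → {17, 23, 25, 28}
advance → 17; now {23, 25, 28}

[8, 18, 20, 26, 29, 21, 31, 14, 17]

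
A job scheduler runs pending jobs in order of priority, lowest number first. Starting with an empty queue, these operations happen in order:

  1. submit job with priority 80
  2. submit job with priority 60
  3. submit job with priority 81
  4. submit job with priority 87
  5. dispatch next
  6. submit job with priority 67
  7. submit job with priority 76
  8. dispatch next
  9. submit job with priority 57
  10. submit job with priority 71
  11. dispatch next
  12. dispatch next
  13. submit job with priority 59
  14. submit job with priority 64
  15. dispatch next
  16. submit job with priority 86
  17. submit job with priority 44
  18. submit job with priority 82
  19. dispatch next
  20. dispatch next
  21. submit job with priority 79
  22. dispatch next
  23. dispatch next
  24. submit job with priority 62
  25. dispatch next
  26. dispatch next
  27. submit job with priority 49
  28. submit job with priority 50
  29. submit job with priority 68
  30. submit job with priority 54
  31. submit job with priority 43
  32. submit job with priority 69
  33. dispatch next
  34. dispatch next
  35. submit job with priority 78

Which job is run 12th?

43

insert 80 → {80}
insert 60 → {60, 80}
insert 81 → {60, 80, 81}
insert 87 → {60, 80, 81, 87}
dispatch next → 60; now {80, 81, 87}
insert 67 → {67, 80, 81, 87}
insert 76 → {67, 76, 80, 81, 87}
dispatch next → 67; now {76, 80, 81, 87}
insert 57 → {57, 76, 80, 81, 87}
insert 71 → {57, 71, 76, 80, 81, 87}
dispatch next → 57; now {71, 76, 80, 81, 87}
dispatch next → 71; now {76, 80, 81, 87}
insert 59 → {59, 76, 80, 81, 87}
insert 64 → {59, 64, 76, 80, 81, 87}
dispatch next → 59; now {64, 76, 80, 81, 87}
insert 86 → {64, 76, 80, 81, 86, 87}
insert 44 → {44, 64, 76, 80, 81, 86, 87}
insert 82 → {44, 64, 76, 80, 81, 82, 86, 87}
dispatch next → 44; now {64, 76, 80, 81, 82, 86, 87}
dispatch next → 64; now {76, 80, 81, 82, 86, 87}
insert 79 → {76, 79, 80, 81, 82, 86, 87}
dispatch next → 76; now {79, 80, 81, 82, 86, 87}
dispatch next → 79; now {80, 81, 82, 86, 87}
insert 62 → {62, 80, 81, 82, 86, 87}
dispatch next → 62; now {80, 81, 82, 86, 87}
dispatch next → 80; now {81, 82, 86, 87}
insert 49 → {49, 81, 82, 86, 87}
insert 50 → {49, 50, 81, 82, 86, 87}
insert 68 → {49, 50, 68, 81, 82, 86, 87}
insert 54 → {49, 50, 54, 68, 81, 82, 86, 87}
insert 43 → {43, 49, 50, 54, 68, 81, 82, 86, 87}
insert 69 → {43, 49, 50, 54, 68, 69, 81, 82, 86, 87}
dispatch next → 43; now {49, 50, 54, 68, 69, 81, 82, 86, 87}
dispatch next → 49; now {50, 54, 68, 69, 81, 82, 86, 87}
insert 78 → {50, 54, 68, 69, 78, 81, 82, 86, 87}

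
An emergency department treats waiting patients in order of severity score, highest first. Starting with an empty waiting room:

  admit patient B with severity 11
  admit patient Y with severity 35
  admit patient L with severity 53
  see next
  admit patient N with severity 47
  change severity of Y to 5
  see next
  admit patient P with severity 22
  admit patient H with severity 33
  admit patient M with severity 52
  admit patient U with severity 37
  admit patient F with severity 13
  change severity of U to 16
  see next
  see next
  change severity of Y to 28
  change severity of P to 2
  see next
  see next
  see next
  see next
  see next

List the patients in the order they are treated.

L → N → M → H → Y → U → F → B → P

add B (severity 11) → {B:11}
add Y (severity 35) → {Y:35, B:11}
add L (severity 53) → {L:53, Y:35, B:11}
see next → L; now {Y:35, B:11}
add N (severity 47) → {N:47, Y:35, B:11}
update Y to severity 5 → {N:47, B:11, Y:5}
see next → N; now {B:11, Y:5}
add P (severity 22) → {P:22, B:11, Y:5}
add H (severity 33) → {H:33, P:22, B:11, Y:5}
add M (severity 52) → {M:52, H:33, P:22, B:11, Y:5}
add U (severity 37) → {M:52, U:37, H:33, P:22, B:11, Y:5}
add F (severity 13) → {M:52, U:37, H:33, P:22, F:13, B:11, Y:5}
update U to severity 16 → {M:52, H:33, P:22, U:16, F:13, B:11, Y:5}
see next → M; now {H:33, P:22, U:16, F:13, B:11, Y:5}
see next → H; now {P:22, U:16, F:13, B:11, Y:5}
update Y to severity 28 → {Y:28, P:22, U:16, F:13, B:11}
update P to severity 2 → {Y:28, U:16, F:13, B:11, P:2}
see next → Y; now {U:16, F:13, B:11, P:2}
see next → U; now {F:13, B:11, P:2}
see next → F; now {B:11, P:2}
see next → B; now {P:2}
see next → P; now {}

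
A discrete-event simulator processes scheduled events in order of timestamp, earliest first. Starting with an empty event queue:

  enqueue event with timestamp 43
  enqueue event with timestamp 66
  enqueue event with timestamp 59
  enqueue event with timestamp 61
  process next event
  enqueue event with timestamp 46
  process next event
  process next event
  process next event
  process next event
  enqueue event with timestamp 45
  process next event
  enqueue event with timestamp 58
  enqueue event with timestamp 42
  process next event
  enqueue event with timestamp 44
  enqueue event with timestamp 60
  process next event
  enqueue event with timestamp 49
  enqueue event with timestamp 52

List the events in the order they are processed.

43 → 46 → 59 → 61 → 66 → 45 → 42 → 44

insert 43 → {43}
insert 66 → {43, 66}
insert 59 → {43, 59, 66}
insert 61 → {43, 59, 61, 66}
process next event → 43; now {59, 61, 66}
insert 46 → {46, 59, 61, 66}
process next event → 46; now {59, 61, 66}
process next event → 59; now {61, 66}
process next event → 61; now {66}
process next event → 66; now {}
insert 45 → {45}
process next event → 45; now {}
insert 58 → {58}
insert 42 → {42, 58}
process next event → 42; now {58}
insert 44 → {44, 58}
insert 60 → {44, 58, 60}
process next event → 44; now {58, 60}
insert 49 → {49, 58, 60}
insert 52 → {49, 52, 58, 60}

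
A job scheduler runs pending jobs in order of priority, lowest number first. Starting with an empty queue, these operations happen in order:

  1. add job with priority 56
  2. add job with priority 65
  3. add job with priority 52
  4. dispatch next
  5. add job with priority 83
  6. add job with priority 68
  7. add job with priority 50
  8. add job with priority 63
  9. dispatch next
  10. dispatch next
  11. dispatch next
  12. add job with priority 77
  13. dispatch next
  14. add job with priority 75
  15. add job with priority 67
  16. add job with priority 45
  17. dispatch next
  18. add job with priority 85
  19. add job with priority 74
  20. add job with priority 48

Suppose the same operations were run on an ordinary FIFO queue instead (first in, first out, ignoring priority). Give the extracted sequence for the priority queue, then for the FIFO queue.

priority queue: 52 → 50 → 56 → 63 → 65 → 45; FIFO queue: 56, 65, 52, 83, 68, 50

insert 56 → {56}
insert 65 → {56, 65}
insert 52 → {52, 56, 65}
dispatch next → 52; now {56, 65}
insert 83 → {56, 65, 83}
insert 68 → {56, 65, 68, 83}
insert 50 → {50, 56, 65, 68, 83}
insert 63 → {50, 56, 63, 65, 68, 83}
dispatch next → 50; now {56, 63, 65, 68, 83}
dispatch next → 56; now {63, 65, 68, 83}
dispatch next → 63; now {65, 68, 83}
insert 77 → {65, 68, 77, 83}
dispatch next → 65; now {68, 77, 83}
insert 75 → {68, 75, 77, 83}
insert 67 → {67, 68, 75, 77, 83}
insert 45 → {45, 67, 68, 75, 77, 83}
dispatch next → 45; now {67, 68, 75, 77, 83}
insert 85 → {67, 68, 75, 77, 83, 85}
insert 74 → {67, 68, 74, 75, 77, 83, 85}
insert 48 → {48, 67, 68, 74, 75, 77, 83, 85}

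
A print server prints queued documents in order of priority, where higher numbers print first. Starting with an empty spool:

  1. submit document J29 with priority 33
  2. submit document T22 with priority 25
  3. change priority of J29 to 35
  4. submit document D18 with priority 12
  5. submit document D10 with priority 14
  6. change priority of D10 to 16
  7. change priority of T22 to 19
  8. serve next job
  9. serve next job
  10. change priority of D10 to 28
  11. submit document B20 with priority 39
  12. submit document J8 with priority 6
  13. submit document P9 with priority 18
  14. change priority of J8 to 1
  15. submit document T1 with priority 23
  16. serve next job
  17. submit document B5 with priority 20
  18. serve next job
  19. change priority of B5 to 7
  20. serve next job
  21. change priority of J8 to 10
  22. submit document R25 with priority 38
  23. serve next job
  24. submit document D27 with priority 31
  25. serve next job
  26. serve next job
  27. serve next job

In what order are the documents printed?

J29, T22, B20, D10, T1, R25, D27, P9, D18

add J29 (priority 33) → {J29:33}
add T22 (priority 25) → {J29:33, T22:25}
update J29 to priority 35 → {J29:35, T22:25}
add D18 (priority 12) → {J29:35, T22:25, D18:12}
add D10 (priority 14) → {J29:35, T22:25, D10:14, D18:12}
update D10 to priority 16 → {J29:35, T22:25, D10:16, D18:12}
update T22 to priority 19 → {J29:35, T22:19, D10:16, D18:12}
serve next job → J29; now {T22:19, D10:16, D18:12}
serve next job → T22; now {D10:16, D18:12}
update D10 to priority 28 → {D10:28, D18:12}
add B20 (priority 39) → {B20:39, D10:28, D18:12}
add J8 (priority 6) → {B20:39, D10:28, D18:12, J8:6}
add P9 (priority 18) → {B20:39, D10:28, P9:18, D18:12, J8:6}
update J8 to priority 1 → {B20:39, D10:28, P9:18, D18:12, J8:1}
add T1 (priority 23) → {B20:39, D10:28, T1:23, P9:18, D18:12, J8:1}
serve next job → B20; now {D10:28, T1:23, P9:18, D18:12, J8:1}
add B5 (priority 20) → {D10:28, T1:23, B5:20, P9:18, D18:12, J8:1}
serve next job → D10; now {T1:23, B5:20, P9:18, D18:12, J8:1}
update B5 to priority 7 → {T1:23, P9:18, D18:12, B5:7, J8:1}
serve next job → T1; now {P9:18, D18:12, B5:7, J8:1}
update J8 to priority 10 → {P9:18, D18:12, J8:10, B5:7}
add R25 (priority 38) → {R25:38, P9:18, D18:12, J8:10, B5:7}
serve next job → R25; now {P9:18, D18:12, J8:10, B5:7}
add D27 (priority 31) → {D27:31, P9:18, D18:12, J8:10, B5:7}
serve next job → D27; now {P9:18, D18:12, J8:10, B5:7}
serve next job → P9; now {D18:12, J8:10, B5:7}
serve next job → D18; now {J8:10, B5:7}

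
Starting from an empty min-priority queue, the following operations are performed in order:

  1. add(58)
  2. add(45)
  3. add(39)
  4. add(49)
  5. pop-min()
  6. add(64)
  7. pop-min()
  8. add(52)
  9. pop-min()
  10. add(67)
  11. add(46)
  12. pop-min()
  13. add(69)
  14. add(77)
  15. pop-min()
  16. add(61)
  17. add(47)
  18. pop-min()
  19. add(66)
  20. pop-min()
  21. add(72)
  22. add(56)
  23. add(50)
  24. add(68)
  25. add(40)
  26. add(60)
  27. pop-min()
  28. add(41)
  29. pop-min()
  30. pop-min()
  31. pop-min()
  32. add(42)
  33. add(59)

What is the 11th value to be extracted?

56

insert 58 → {58}
insert 45 → {45, 58}
insert 39 → {39, 45, 58}
insert 49 → {39, 45, 49, 58}
pop-min → 39; now {45, 49, 58}
insert 64 → {45, 49, 58, 64}
pop-min → 45; now {49, 58, 64}
insert 52 → {49, 52, 58, 64}
pop-min → 49; now {52, 58, 64}
insert 67 → {52, 58, 64, 67}
insert 46 → {46, 52, 58, 64, 67}
pop-min → 46; now {52, 58, 64, 67}
insert 69 → {52, 58, 64, 67, 69}
insert 77 → {52, 58, 64, 67, 69, 77}
pop-min → 52; now {58, 64, 67, 69, 77}
insert 61 → {58, 61, 64, 67, 69, 77}
insert 47 → {47, 58, 61, 64, 67, 69, 77}
pop-min → 47; now {58, 61, 64, 67, 69, 77}
insert 66 → {58, 61, 64, 66, 67, 69, 77}
pop-min → 58; now {61, 64, 66, 67, 69, 77}
insert 72 → {61, 64, 66, 67, 69, 72, 77}
insert 56 → {56, 61, 64, 66, 67, 69, 72, 77}
insert 50 → {50, 56, 61, 64, 66, 67, 69, 72, 77}
insert 68 → {50, 56, 61, 64, 66, 67, 68, 69, 72, 77}
insert 40 → {40, 50, 56, 61, 64, 66, 67, 68, 69, 72, 77}
insert 60 → {40, 50, 56, 60, 61, 64, 66, 67, 68, 69, 72, 77}
pop-min → 40; now {50, 56, 60, 61, 64, 66, 67, 68, 69, 72, 77}
insert 41 → {41, 50, 56, 60, 61, 64, 66, 67, 68, 69, 72, 77}
pop-min → 41; now {50, 56, 60, 61, 64, 66, 67, 68, 69, 72, 77}
pop-min → 50; now {56, 60, 61, 64, 66, 67, 68, 69, 72, 77}
pop-min → 56; now {60, 61, 64, 66, 67, 68, 69, 72, 77}
insert 42 → {42, 60, 61, 64, 66, 67, 68, 69, 72, 77}
insert 59 → {42, 59, 60, 61, 64, 66, 67, 68, 69, 72, 77}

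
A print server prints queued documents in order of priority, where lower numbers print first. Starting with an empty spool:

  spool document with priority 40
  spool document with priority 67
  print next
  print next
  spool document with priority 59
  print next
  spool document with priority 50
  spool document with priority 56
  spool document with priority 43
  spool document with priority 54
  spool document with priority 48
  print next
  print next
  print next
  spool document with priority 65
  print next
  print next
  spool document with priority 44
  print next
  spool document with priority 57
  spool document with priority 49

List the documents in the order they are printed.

[40, 67, 59, 43, 48, 50, 54, 56, 44]

insert 40 → {40}
insert 67 → {40, 67}
print next → 40; now {67}
print next → 67; now {}
insert 59 → {59}
print next → 59; now {}
insert 50 → {50}
insert 56 → {50, 56}
insert 43 → {43, 50, 56}
insert 54 → {43, 50, 54, 56}
insert 48 → {43, 48, 50, 54, 56}
print next → 43; now {48, 50, 54, 56}
print next → 48; now {50, 54, 56}
print next → 50; now {54, 56}
insert 65 → {54, 56, 65}
print next → 54; now {56, 65}
print next → 56; now {65}
insert 44 → {44, 65}
print next → 44; now {65}
insert 57 → {57, 65}
insert 49 → {49, 57, 65}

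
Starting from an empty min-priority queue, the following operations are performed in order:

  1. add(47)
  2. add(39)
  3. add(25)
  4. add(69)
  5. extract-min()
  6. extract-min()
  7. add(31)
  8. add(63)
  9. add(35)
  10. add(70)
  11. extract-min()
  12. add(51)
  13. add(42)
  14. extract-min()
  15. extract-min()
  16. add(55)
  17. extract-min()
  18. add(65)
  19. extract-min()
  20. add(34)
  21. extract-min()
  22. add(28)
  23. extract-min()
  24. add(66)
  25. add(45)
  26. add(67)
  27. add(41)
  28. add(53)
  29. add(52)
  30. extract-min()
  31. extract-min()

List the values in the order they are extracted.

insert 47 → {47}
insert 39 → {39, 47}
insert 25 → {25, 39, 47}
insert 69 → {25, 39, 47, 69}
extract-min → 25; now {39, 47, 69}
extract-min → 39; now {47, 69}
insert 31 → {31, 47, 69}
insert 63 → {31, 47, 63, 69}
insert 35 → {31, 35, 47, 63, 69}
insert 70 → {31, 35, 47, 63, 69, 70}
extract-min → 31; now {35, 47, 63, 69, 70}
insert 51 → {35, 47, 51, 63, 69, 70}
insert 42 → {35, 42, 47, 51, 63, 69, 70}
extract-min → 35; now {42, 47, 51, 63, 69, 70}
extract-min → 42; now {47, 51, 63, 69, 70}
insert 55 → {47, 51, 55, 63, 69, 70}
extract-min → 47; now {51, 55, 63, 69, 70}
insert 65 → {51, 55, 63, 65, 69, 70}
extract-min → 51; now {55, 63, 65, 69, 70}
insert 34 → {34, 55, 63, 65, 69, 70}
extract-min → 34; now {55, 63, 65, 69, 70}
insert 28 → {28, 55, 63, 65, 69, 70}
extract-min → 28; now {55, 63, 65, 69, 70}
insert 66 → {55, 63, 65, 66, 69, 70}
insert 45 → {45, 55, 63, 65, 66, 69, 70}
insert 67 → {45, 55, 63, 65, 66, 67, 69, 70}
insert 41 → {41, 45, 55, 63, 65, 66, 67, 69, 70}
insert 53 → {41, 45, 53, 55, 63, 65, 66, 67, 69, 70}
insert 52 → {41, 45, 52, 53, 55, 63, 65, 66, 67, 69, 70}
extract-min → 41; now {45, 52, 53, 55, 63, 65, 66, 67, 69, 70}
extract-min → 45; now {52, 53, 55, 63, 65, 66, 67, 69, 70}

[25, 39, 31, 35, 42, 47, 51, 34, 28, 41, 45]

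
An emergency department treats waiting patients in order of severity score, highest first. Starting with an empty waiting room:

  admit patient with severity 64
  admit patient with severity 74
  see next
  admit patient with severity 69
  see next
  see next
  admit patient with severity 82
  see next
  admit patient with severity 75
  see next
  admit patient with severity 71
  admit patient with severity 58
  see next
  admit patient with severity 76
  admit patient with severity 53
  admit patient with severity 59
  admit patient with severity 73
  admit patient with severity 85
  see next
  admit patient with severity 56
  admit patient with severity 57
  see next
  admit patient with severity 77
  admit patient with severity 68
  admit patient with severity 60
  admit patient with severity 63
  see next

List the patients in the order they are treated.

insert 64 → {64}
insert 74 → {74, 64}
see next → 74; now {64}
insert 69 → {69, 64}
see next → 69; now {64}
see next → 64; now {}
insert 82 → {82}
see next → 82; now {}
insert 75 → {75}
see next → 75; now {}
insert 71 → {71}
insert 58 → {71, 58}
see next → 71; now {58}
insert 76 → {76, 58}
insert 53 → {76, 58, 53}
insert 59 → {76, 59, 58, 53}
insert 73 → {76, 73, 59, 58, 53}
insert 85 → {85, 76, 73, 59, 58, 53}
see next → 85; now {76, 73, 59, 58, 53}
insert 56 → {76, 73, 59, 58, 56, 53}
insert 57 → {76, 73, 59, 58, 57, 56, 53}
see next → 76; now {73, 59, 58, 57, 56, 53}
insert 77 → {77, 73, 59, 58, 57, 56, 53}
insert 68 → {77, 73, 68, 59, 58, 57, 56, 53}
insert 60 → {77, 73, 68, 60, 59, 58, 57, 56, 53}
insert 63 → {77, 73, 68, 63, 60, 59, 58, 57, 56, 53}
see next → 77; now {73, 68, 63, 60, 59, 58, 57, 56, 53}

74, 69, 64, 82, 75, 71, 85, 76, 77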